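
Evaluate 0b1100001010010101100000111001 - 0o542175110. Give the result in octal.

0o650056761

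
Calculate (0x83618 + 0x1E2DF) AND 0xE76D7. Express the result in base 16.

0xA10D7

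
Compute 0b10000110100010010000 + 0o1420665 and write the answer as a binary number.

0b11101000101001000101

0o1420665 = 0b1100010000110110101 in binary.
Add column by column in base 2, right to left:
  0+1 = 1
  0+0 = 0
  0+1 = 1
  0+0 = 0
  1+1 = 0 carry 1
  0+1+1 = 0 carry 1
  0+0+1 = 1
  1+1 = 0 carry 1
  0+1+1 = 0 carry 1
  0+0+1 = 1
  0+0 = 0
  1+0 = 1
  0+0 = 0
  1+1 = 0 carry 1
  1+0+1 = 0 carry 1
  0+0+1 = 1
  0+0 = 0
  0+1 = 1
  0+1 = 1
  1+0 = 1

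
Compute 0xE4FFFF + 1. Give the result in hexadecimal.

The trailing 4 digits are F (max in base 16), so adding 1 cascades: they roll to 0 and the next digit up increments.

0xE50000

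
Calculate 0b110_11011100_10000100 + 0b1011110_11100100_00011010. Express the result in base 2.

Add column by column in base 2, right to left:
  0+0 = 0
  0+1 = 1
  1+0 = 1
  0+1 = 1
  0+1 = 1
  0+0 = 0
  0+0 = 0
  1+0 = 1
  0+0 = 0
  0+0 = 0
  1+1 = 0 carry 1
  1+0+1 = 0 carry 1
  1+0+1 = 0 carry 1
  0+1+1 = 0 carry 1
  1+1+1 = 1 carry 1
  1+1+1 = 1 carry 1
  0+0+1 = 1
  1+1 = 0 carry 1
  1+1+1 = 1 carry 1
  0+1+1 = 0 carry 1
  0+1+1 = 0 carry 1
  0+0+1 = 1
  0+1 = 1

0b11001011100000010011110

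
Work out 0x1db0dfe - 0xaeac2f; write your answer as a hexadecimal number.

Subtract column by column in base 16:
  e-f → f (borrow)
  f-2-1 → c
  d-c → 1
  0-a → 6 (borrow)
  b-e-1 → c (borrow)
  d-a-1 → 2
  1-0 → 1

0x12c61cf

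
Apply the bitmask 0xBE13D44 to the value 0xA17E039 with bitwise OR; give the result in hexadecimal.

0xBF7FD7D

OR each hex digit independently (no carries):
  A|B=B, 1|E=F, 7|1=7, E|3=F, 0|D=D, 3|4=7, 9|4=D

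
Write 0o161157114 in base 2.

0b1110001001101111001001100

Each octal digit is 3 bits: 1=001 6=110 1=001 1=001 5=101 7=111 1=001 1=001 4=100.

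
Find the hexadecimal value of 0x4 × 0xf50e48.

0x3d43920

Multiply each base-16 digit by 4, carrying:
  8×4 = 32 → write 0 carry 2
  4×4+2 = 18 → write 2 carry 1
  e×4+1 = 57 → write 9 carry 3
  0×4+3 = 3 → write 3
  5×4 = 20 → write 4 carry 1
  f×4+1 = 61 → write d carry 3
  remaining carry: 3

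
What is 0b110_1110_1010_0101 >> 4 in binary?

Right shift by 4: drop the 4 least-significant bits.

0b11011101010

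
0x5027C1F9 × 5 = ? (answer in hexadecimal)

Multiply each base-16 digit by 5, carrying:
  9×5 = 45 → write D carry 2
  F×5+2 = 77 → write D carry 4
  1×5+4 = 9 → write 9
  C×5 = 60 → write C carry 3
  7×5+3 = 38 → write 6 carry 2
  2×5+2 = 12 → write C
  0×5 = 0 → write 0
  5×5 = 25 → write 9 carry 1
  remaining carry: 1

0x190C6C9DD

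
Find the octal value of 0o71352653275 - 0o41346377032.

Subtract column by column in base 8:
  5-2 → 3
  7-3 → 4
  2-0 → 2
  3-7 → 4 (borrow)
  5-7-1 → 5 (borrow)
  6-3-1 → 2
  2-6 → 4 (borrow)
  5-4-1 → 0
  3-3 → 0
  1-1 → 0
  7-4 → 3

0o30004254243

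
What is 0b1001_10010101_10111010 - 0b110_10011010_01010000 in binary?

0b101111101101101010

Subtract column by column in base 2:
  0-0 → 0
  1-0 → 1
  0-0 → 0
  1-0 → 1
  1-1 → 0
  1-0 → 1
  0-1 → 1 (borrow)
  1-0-1 → 0
  1-0 → 1
  0-1 → 1 (borrow)
  1-0-1 → 0
  0-1 → 1 (borrow)
  1-1-1 → 1 (borrow)
  0-0-1 → 1 (borrow)
  0-0-1 → 1 (borrow)
  1-1-1 → 1 (borrow)
  1-0-1 → 0
  0-1 → 1 (borrow)
  0-1-1 → 0 (borrow)
  1-0-1 → 0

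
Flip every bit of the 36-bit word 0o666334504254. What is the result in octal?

Each oct digit d becomes 7−d:
  6→1, 6→1, 6→1, 3→4, 3→4, 4→3, 5→2, 0→7, 4→3, 2→5, 5→2, 4→3

0o111443273523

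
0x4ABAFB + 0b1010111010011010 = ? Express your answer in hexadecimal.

0b1010111010011010 = 0xAE9A in hexadecimal.
Add column by column in base 16, right to left:
  B+A = 5 carry 1
  F+9+1 = 9 carry 1
  A+E+1 = 9 carry 1
  B+A+1 = 6 carry 1
  A+0+1 = B
  4+0 = 4

0x4B6995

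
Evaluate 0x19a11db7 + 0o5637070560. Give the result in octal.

0x19a11db7 = 0o3150216667 in octal.
Add column by column in base 8, right to left:
  7+0 = 7
  6+6 = 4 carry 1
  6+5+1 = 4 carry 1
  6+0+1 = 7
  1+7 = 0 carry 1
  2+0+1 = 3
  0+7 = 7
  5+3 = 0 carry 1
  1+6+1 = 0 carry 1
  3+5+1 = 1 carry 1
  final carry 1

0o11007307447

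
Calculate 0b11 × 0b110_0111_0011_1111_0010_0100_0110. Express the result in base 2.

0b10011010110111101011011010010

Multiply each base-2 digit by 3, carrying:
  0×3 = 0 → write 0
  1×3 = 3 → write 1 carry 1
  1×3+1 = 4 → write 0 carry 2
  0×3+2 = 2 → write 0 carry 1
  0×3+1 = 1 → write 1
  0×3 = 0 → write 0
  1×3 = 3 → write 1 carry 1
  0×3+1 = 1 → write 1
  0×3 = 0 → write 0
  1×3 = 3 → write 1 carry 1
  0×3+1 = 1 → write 1
  0×3 = 0 → write 0
  1×3 = 3 → write 1 carry 1
  1×3+1 = 4 → write 0 carry 2
  1×3+2 = 5 → write 1 carry 2
  1×3+2 = 5 → write 1 carry 2
  1×3+2 = 5 → write 1 carry 2
  1×3+2 = 5 → write 1 carry 2
  0×3+2 = 2 → write 0 carry 1
  0×3+1 = 1 → write 1
  1×3 = 3 → write 1 carry 1
  1×3+1 = 4 → write 0 carry 2
  1×3+2 = 5 → write 1 carry 2
  0×3+2 = 2 → write 0 carry 1
  0×3+1 = 1 → write 1
  1×3 = 3 → write 1 carry 1
  1×3+1 = 4 → write 0 carry 2
  remaining carry: 10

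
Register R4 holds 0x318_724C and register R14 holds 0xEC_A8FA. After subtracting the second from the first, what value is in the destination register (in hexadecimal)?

0x22BC952

Subtract column by column in base 16:
  C-A → 2
  4-F → 5 (borrow)
  2-8-1 → 9 (borrow)
  7-A-1 → C (borrow)
  8-C-1 → B (borrow)
  1-E-1 → 2 (borrow)
  3-0-1 → 2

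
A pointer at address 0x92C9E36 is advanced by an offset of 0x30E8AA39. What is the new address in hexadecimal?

Add column by column in base 16, right to left:
  6+9 = F
  3+3 = 6
  E+A = 8 carry 1
  9+A+1 = 4 carry 1
  C+8+1 = 5 carry 1
  2+E+1 = 1 carry 1
  9+0+1 = A
  0+3 = 3

0x3A15486F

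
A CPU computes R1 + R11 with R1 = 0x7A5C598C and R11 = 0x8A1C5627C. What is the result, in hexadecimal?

Add column by column in base 16, right to left:
  C+C = 8 carry 1
  8+7+1 = 0 carry 1
  9+2+1 = C
  5+6 = B
  C+5 = 1 carry 1
  5+C+1 = 2 carry 1
  A+1+1 = C
  7+A = 1 carry 1
  0+8+1 = 9

0x91C21BC08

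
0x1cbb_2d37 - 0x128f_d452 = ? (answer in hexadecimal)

0xa2b58e5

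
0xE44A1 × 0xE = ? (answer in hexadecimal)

0xC7C0CE

Multiply each base-16 digit by 14, carrying:
  1×14 = 14 → write E
  A×14 = 140 → write C carry 8
  4×14+8 = 64 → write 0 carry 4
  4×14+4 = 60 → write C carry 3
  E×14+3 = 199 → write 7 carry 12
  remaining carry: C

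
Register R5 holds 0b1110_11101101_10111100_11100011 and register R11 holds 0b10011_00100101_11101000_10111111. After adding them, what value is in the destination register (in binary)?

0b100010000100111010010110100010

Add column by column in base 2, right to left:
  1+1 = 0 carry 1
  1+1+1 = 1 carry 1
  0+1+1 = 0 carry 1
  0+1+1 = 0 carry 1
  0+1+1 = 0 carry 1
  1+1+1 = 1 carry 1
  1+0+1 = 0 carry 1
  1+1+1 = 1 carry 1
  0+0+1 = 1
  0+0 = 0
  1+0 = 1
  1+1 = 0 carry 1
  1+0+1 = 0 carry 1
  1+1+1 = 1 carry 1
  0+1+1 = 0 carry 1
  1+1+1 = 1 carry 1
  1+1+1 = 1 carry 1
  0+0+1 = 1
  1+1 = 0 carry 1
  1+0+1 = 0 carry 1
  0+0+1 = 1
  1+1 = 0 carry 1
  1+0+1 = 0 carry 1
  1+0+1 = 0 carry 1
  0+1+1 = 0 carry 1
  1+1+1 = 1 carry 1
  1+0+1 = 0 carry 1
  1+0+1 = 0 carry 1
  0+1+1 = 0 carry 1
  final carry 1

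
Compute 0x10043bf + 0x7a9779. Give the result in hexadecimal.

0x17adb38

Add column by column in base 16, right to left:
  f+9 = 8 carry 1
  b+7+1 = 3 carry 1
  3+7+1 = b
  4+9 = d
  0+a = a
  0+7 = 7
  1+0 = 1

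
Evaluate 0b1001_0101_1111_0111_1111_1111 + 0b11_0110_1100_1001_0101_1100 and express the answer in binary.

0b110011001100000101011011

Add column by column in base 2, right to left:
  1+0 = 1
  1+0 = 1
  1+1 = 0 carry 1
  1+1+1 = 1 carry 1
  1+1+1 = 1 carry 1
  1+0+1 = 0 carry 1
  1+1+1 = 1 carry 1
  1+0+1 = 0 carry 1
  1+1+1 = 1 carry 1
  1+0+1 = 0 carry 1
  1+0+1 = 0 carry 1
  0+1+1 = 0 carry 1
  1+0+1 = 0 carry 1
  1+0+1 = 0 carry 1
  1+1+1 = 1 carry 1
  1+1+1 = 1 carry 1
  1+0+1 = 0 carry 1
  0+1+1 = 0 carry 1
  1+1+1 = 1 carry 1
  0+0+1 = 1
  1+1 = 0 carry 1
  0+1+1 = 0 carry 1
  0+0+1 = 1
  1+0 = 1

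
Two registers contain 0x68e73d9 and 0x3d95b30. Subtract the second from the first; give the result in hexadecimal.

Subtract column by column in base 16:
  9-0 → 9
  d-3 → a
  3-b → 8 (borrow)
  7-5-1 → 1
  e-9 → 5
  8-d → b (borrow)
  6-3-1 → 2

0x2b518a9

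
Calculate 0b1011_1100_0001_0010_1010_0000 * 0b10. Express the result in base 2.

0b1011110000010010101000000

Multiply each base-2 digit by 2, carrying:
  0×2 = 0 → write 0
  0×2 = 0 → write 0
  0×2 = 0 → write 0
  0×2 = 0 → write 0
  0×2 = 0 → write 0
  1×2 = 2 → write 0 carry 1
  0×2+1 = 1 → write 1
  1×2 = 2 → write 0 carry 1
  0×2+1 = 1 → write 1
  1×2 = 2 → write 0 carry 1
  0×2+1 = 1 → write 1
  0×2 = 0 → write 0
  1×2 = 2 → write 0 carry 1
  0×2+1 = 1 → write 1
  0×2 = 0 → write 0
  0×2 = 0 → write 0
  0×2 = 0 → write 0
  0×2 = 0 → write 0
  1×2 = 2 → write 0 carry 1
  1×2+1 = 3 → write 1 carry 1
  1×2+1 = 3 → write 1 carry 1
  1×2+1 = 3 → write 1 carry 1
  0×2+1 = 1 → write 1
  1×2 = 2 → write 0 carry 1
  remaining carry: 1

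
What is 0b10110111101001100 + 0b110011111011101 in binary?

0b11101011100101001

Add column by column in base 2, right to left:
  0+1 = 1
  0+0 = 0
  1+1 = 0 carry 1
  1+1+1 = 1 carry 1
  0+1+1 = 0 carry 1
  0+0+1 = 1
  1+1 = 0 carry 1
  0+1+1 = 0 carry 1
  1+1+1 = 1 carry 1
  1+1+1 = 1 carry 1
  1+1+1 = 1 carry 1
  1+0+1 = 0 carry 1
  0+0+1 = 1
  1+1 = 0 carry 1
  1+1+1 = 1 carry 1
  0+0+1 = 1
  1+0 = 1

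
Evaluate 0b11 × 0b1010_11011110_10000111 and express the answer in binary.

0b1000001001101110010101

Multiply each base-2 digit by 3, carrying:
  1×3 = 3 → write 1 carry 1
  1×3+1 = 4 → write 0 carry 2
  1×3+2 = 5 → write 1 carry 2
  0×3+2 = 2 → write 0 carry 1
  0×3+1 = 1 → write 1
  0×3 = 0 → write 0
  0×3 = 0 → write 0
  1×3 = 3 → write 1 carry 1
  0×3+1 = 1 → write 1
  1×3 = 3 → write 1 carry 1
  1×3+1 = 4 → write 0 carry 2
  1×3+2 = 5 → write 1 carry 2
  1×3+2 = 5 → write 1 carry 2
  0×3+2 = 2 → write 0 carry 1
  1×3+1 = 4 → write 0 carry 2
  1×3+2 = 5 → write 1 carry 2
  0×3+2 = 2 → write 0 carry 1
  1×3+1 = 4 → write 0 carry 2
  0×3+2 = 2 → write 0 carry 1
  1×3+1 = 4 → write 0 carry 2
  remaining carry: 10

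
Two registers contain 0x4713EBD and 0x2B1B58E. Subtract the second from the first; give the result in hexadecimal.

0x1BF892F

Subtract column by column in base 16:
  D-E → F (borrow)
  B-8-1 → 2
  E-5 → 9
  3-B → 8 (borrow)
  1-1-1 → F (borrow)
  7-B-1 → B (borrow)
  4-2-1 → 1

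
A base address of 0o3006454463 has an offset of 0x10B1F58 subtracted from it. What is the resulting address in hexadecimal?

0o3006454463 = 0x181A5933 in hexadecimal.
Subtract column by column in base 16:
  3-8 → B (borrow)
  3-5-1 → D (borrow)
  9-F-1 → 9 (borrow)
  5-1-1 → 3
  A-B → F (borrow)
  1-0-1 → 0
  8-1 → 7
  1-0 → 1

0x170F39DB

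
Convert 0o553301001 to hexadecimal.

0x5ad8201

Each octal digit is 3 bits: 5=101 5=101 3=011 3=011 0=000 1=001 0=000 0=000 1=001.
Group the bits into nibbles: 0101 1010 1101 1000 0010 0000 0001 → 5ad8201.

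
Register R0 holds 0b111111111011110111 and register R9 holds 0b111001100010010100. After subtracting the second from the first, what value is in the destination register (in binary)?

0b110011001100011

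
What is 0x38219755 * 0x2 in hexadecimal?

0x70432eaa

Multiply each base-16 digit by 2, carrying:
  5×2 = 10 → write a
  5×2 = 10 → write a
  7×2 = 14 → write e
  9×2 = 18 → write 2 carry 1
  1×2+1 = 3 → write 3
  2×2 = 4 → write 4
  8×2 = 16 → write 0 carry 1
  3×2+1 = 7 → write 7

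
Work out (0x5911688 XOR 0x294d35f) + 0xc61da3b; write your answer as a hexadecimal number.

First 0x5911688 XOR 0x294d35f = 0x705c5d7.
Add column by column in base 16, right to left:
  7+b = 2 carry 1
  d+3+1 = 1 carry 1
  5+a+1 = 0 carry 1
  c+d+1 = a carry 1
  5+1+1 = 7
  0+6 = 6
  7+c = 3 carry 1
  final carry 1

0x1367a012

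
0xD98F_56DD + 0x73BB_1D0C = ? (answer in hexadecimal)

0x14D4A73E9

Add column by column in base 16, right to left:
  D+C = 9 carry 1
  D+0+1 = E
  6+D = 3 carry 1
  5+1+1 = 7
  F+B = A carry 1
  8+B+1 = 4 carry 1
  9+3+1 = D
  D+7 = 4 carry 1
  final carry 1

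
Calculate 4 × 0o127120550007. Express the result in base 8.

0o534502640034

Multiply each base-8 digit by 4, carrying:
  7×4 = 28 → write 4 carry 3
  0×4+3 = 3 → write 3
  0×4 = 0 → write 0
  0×4 = 0 → write 0
  5×4 = 20 → write 4 carry 2
  5×4+2 = 22 → write 6 carry 2
  0×4+2 = 2 → write 2
  2×4 = 8 → write 0 carry 1
  1×4+1 = 5 → write 5
  7×4 = 28 → write 4 carry 3
  2×4+3 = 11 → write 3 carry 1
  1×4+1 = 5 → write 5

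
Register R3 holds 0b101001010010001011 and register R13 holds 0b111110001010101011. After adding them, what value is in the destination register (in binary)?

Add column by column in base 2, right to left:
  1+1 = 0 carry 1
  1+1+1 = 1 carry 1
  0+0+1 = 1
  1+1 = 0 carry 1
  0+0+1 = 1
  0+1 = 1
  0+0 = 0
  1+1 = 0 carry 1
  0+0+1 = 1
  0+1 = 1
  1+0 = 1
  0+0 = 0
  1+0 = 1
  0+1 = 1
  0+1 = 1
  1+1 = 0 carry 1
  0+1+1 = 0 carry 1
  1+1+1 = 1 carry 1
  final carry 1

0b1100111011100110110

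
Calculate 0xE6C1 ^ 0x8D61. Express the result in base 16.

XOR each hex digit independently (no carries):
  E^8=6, 6^D=B, C^6=A, 1^1=0

0x6BA0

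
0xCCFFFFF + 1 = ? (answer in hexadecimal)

The trailing 5 digits are F (max in base 16), so adding 1 cascades: they roll to 0 and the next digit up increments.

0xCD00000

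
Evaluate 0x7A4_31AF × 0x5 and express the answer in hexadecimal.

0x2634F86B

Multiply each base-16 digit by 5, carrying:
  F×5 = 75 → write B carry 4
  A×5+4 = 54 → write 6 carry 3
  1×5+3 = 8 → write 8
  3×5 = 15 → write F
  4×5 = 20 → write 4 carry 1
  A×5+1 = 51 → write 3 carry 3
  7×5+3 = 38 → write 6 carry 2
  remaining carry: 2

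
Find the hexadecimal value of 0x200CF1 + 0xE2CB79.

Add column by column in base 16, right to left:
  1+9 = A
  F+7 = 6 carry 1
  C+B+1 = 8 carry 1
  0+C+1 = D
  0+2 = 2
  2+E = 0 carry 1
  final carry 1

0x102D86A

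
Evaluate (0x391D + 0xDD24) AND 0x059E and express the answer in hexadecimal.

Add column by column in base 16, right to left:
  D+4 = 1 carry 1
  1+2+1 = 4
  9+D = 6 carry 1
  3+D+1 = 1 carry 1
  final carry 1
Sum = 0x11641; now AND with 0x059E:
  1&0=0, 1&0=0, 6&5=4, 4&9=0, 1&E=0

0x400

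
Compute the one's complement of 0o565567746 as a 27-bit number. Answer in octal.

0o212210031

Each oct digit d becomes 7−d:
  5→2, 6→1, 5→2, 5→2, 6→1, 7→0, 7→0, 4→3, 6→1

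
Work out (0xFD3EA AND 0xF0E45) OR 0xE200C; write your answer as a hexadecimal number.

0xFD3EA AND 0xF0E45 = 0xF0240.
Then OR with 0xE200C.

0xF224C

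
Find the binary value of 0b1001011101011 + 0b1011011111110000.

0b1100101011011011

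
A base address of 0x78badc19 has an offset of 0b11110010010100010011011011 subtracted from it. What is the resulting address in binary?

0b1110100111100011001011100111110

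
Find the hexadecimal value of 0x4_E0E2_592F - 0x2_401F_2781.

Subtract column by column in base 16:
  F-1 → E
  2-8 → A (borrow)
  9-7-1 → 1
  5-2 → 3
  2-F → 3 (borrow)
  E-1-1 → C
  0-0 → 0
  E-4 → A
  4-2 → 2

0x2A0C331AE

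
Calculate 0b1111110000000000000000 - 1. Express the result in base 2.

0b1111101111111111111111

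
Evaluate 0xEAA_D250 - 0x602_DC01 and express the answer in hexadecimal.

0x8A7F64F

Subtract column by column in base 16:
  0-1 → F (borrow)
  5-0-1 → 4
  2-C → 6 (borrow)
  D-D-1 → F (borrow)
  A-2-1 → 7
  A-0 → A
  E-6 → 8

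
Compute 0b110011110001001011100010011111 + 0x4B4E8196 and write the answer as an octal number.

0b110011110001001011100010011111 = 0o6361134237 in octal.
0x4B4E8196 = 0o11323500626 in octal.
Add column by column in base 8, right to left:
  7+6 = 5 carry 1
  3+2+1 = 6
  2+6 = 0 carry 1
  4+0+1 = 5
  3+0 = 3
  1+5 = 6
  1+3 = 4
  6+2 = 0 carry 1
  3+3+1 = 7
  6+1 = 7
  0+1 = 1

0o17704635065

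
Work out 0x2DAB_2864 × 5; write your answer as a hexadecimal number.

0xE457C9F4

Multiply each base-16 digit by 5, carrying:
  4×5 = 20 → write 4 carry 1
  6×5+1 = 31 → write F carry 1
  8×5+1 = 41 → write 9 carry 2
  2×5+2 = 12 → write C
  B×5 = 55 → write 7 carry 3
  A×5+3 = 53 → write 5 carry 3
  D×5+3 = 68 → write 4 carry 4
  2×5+4 = 14 → write E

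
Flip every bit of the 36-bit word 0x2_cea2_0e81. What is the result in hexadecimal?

0xd315df17e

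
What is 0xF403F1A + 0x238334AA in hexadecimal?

Add column by column in base 16, right to left:
  A+A = 4 carry 1
  1+A+1 = C
  F+4 = 3 carry 1
  3+3+1 = 7
  0+3 = 3
  4+8 = C
  F+3 = 2 carry 1
  0+2+1 = 3

0x32C373C4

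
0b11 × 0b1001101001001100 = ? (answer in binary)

0b11100111011100100

Multiply each base-2 digit by 3, carrying:
  0×3 = 0 → write 0
  0×3 = 0 → write 0
  1×3 = 3 → write 1 carry 1
  1×3+1 = 4 → write 0 carry 2
  0×3+2 = 2 → write 0 carry 1
  0×3+1 = 1 → write 1
  1×3 = 3 → write 1 carry 1
  0×3+1 = 1 → write 1
  0×3 = 0 → write 0
  1×3 = 3 → write 1 carry 1
  0×3+1 = 1 → write 1
  1×3 = 3 → write 1 carry 1
  1×3+1 = 4 → write 0 carry 2
  0×3+2 = 2 → write 0 carry 1
  0×3+1 = 1 → write 1
  1×3 = 3 → write 1 carry 1
  remaining carry: 1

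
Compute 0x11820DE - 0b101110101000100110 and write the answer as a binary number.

0b1000101010011011010111000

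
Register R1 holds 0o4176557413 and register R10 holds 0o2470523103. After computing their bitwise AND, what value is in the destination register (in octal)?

0o0070503003

AND each oct digit independently (no carries):
  4&2=0, 1&4=0, 7&7=7, 6&0=0, 5&5=5, 5&2=0, 7&3=3, 4&1=0, 1&0=0, 3&3=3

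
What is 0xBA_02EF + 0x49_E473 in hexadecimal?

Add column by column in base 16, right to left:
  F+3 = 2 carry 1
  E+7+1 = 6 carry 1
  2+4+1 = 7
  0+E = E
  A+9 = 3 carry 1
  B+4+1 = 0 carry 1
  final carry 1

0x103E762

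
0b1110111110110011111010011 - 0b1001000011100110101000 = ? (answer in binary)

0b1101110110010111000101011

Subtract column by column in base 2:
  1-0 → 1
  1-0 → 1
  0-0 → 0
  0-1 → 1 (borrow)
  1-0-1 → 0
  0-1 → 1 (borrow)
  1-0-1 → 0
  1-1 → 0
  1-1 → 0
  1-0 → 1
  1-0 → 1
  0-1 → 1 (borrow)
  0-1-1 → 0 (borrow)
  1-1-1 → 1 (borrow)
  1-0-1 → 0
  0-0 → 0
  1-0 → 1
  1-0 → 1
  1-1 → 0
  1-0 → 1
  1-0 → 1
  0-1 → 1 (borrow)
  1-0-1 → 0
  1-0 → 1
  1-0 → 1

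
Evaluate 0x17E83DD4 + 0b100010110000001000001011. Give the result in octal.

0x17E83DD4 = 0o2772036724 in octal.
0b100010110000001000001011 = 0o42601013 in octal.
Add column by column in base 8, right to left:
  4+3 = 7
  2+1 = 3
  7+0 = 7
  6+1 = 7
  3+0 = 3
  0+6 = 6
  2+2 = 4
  7+4 = 3 carry 1
  7+0+1 = 0 carry 1
  2+0+1 = 3

0o3034637737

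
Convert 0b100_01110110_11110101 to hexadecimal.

Group the bits into nibbles: 0100 0111 0110 1111 0101 → 476F5.

0x476F5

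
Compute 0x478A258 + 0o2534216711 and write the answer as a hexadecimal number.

0x19E9C021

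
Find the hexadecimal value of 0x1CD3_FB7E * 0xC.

0x159EFC9E8

Multiply each base-16 digit by 12, carrying:
  E×12 = 168 → write 8 carry 10
  7×12+10 = 94 → write E carry 5
  B×12+5 = 137 → write 9 carry 8
  F×12+8 = 188 → write C carry 11
  3×12+11 = 47 → write F carry 2
  D×12+2 = 158 → write E carry 9
  C×12+9 = 153 → write 9 carry 9
  1×12+9 = 21 → write 5 carry 1
  remaining carry: 1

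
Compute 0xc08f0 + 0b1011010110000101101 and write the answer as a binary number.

0b100011011010100011101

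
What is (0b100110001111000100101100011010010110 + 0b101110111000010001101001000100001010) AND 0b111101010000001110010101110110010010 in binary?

0b10101000000000110010101010110000000

Add column by column in base 2, right to left:
  0+0 = 0
  1+1 = 0 carry 1
  1+0+1 = 0 carry 1
  0+1+1 = 0 carry 1
  1+0+1 = 0 carry 1
  0+0+1 = 1
  0+0 = 0
  1+0 = 1
  0+1 = 1
  1+0 = 1
  1+0 = 1
  0+0 = 0
  0+1 = 1
  0+0 = 0
  1+0 = 1
  1+1 = 0 carry 1
  0+0+1 = 1
  1+1 = 0 carry 1
  0+1+1 = 0 carry 1
  0+0+1 = 1
  1+0 = 1
  0+0 = 0
  0+1 = 1
  0+0 = 0
  1+0 = 1
  1+0 = 1
  1+0 = 1
  1+1 = 0 carry 1
  0+1+1 = 0 carry 1
  0+1+1 = 0 carry 1
  0+0+1 = 1
  1+1 = 0 carry 1
  1+1+1 = 1 carry 1
  0+1+1 = 0 carry 1
  0+0+1 = 1
  1+1 = 0 carry 1
  final carry 1
Sum = 0b1010101000111010110010101011110100000; now AND with 0b111101010000001110010101110110010010:
  1010101000111010110010101011110100000
& 0111101010000001110010101110110010010
= 0010101000000000110010101010110000000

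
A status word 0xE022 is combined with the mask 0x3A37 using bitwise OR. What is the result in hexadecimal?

0xFA37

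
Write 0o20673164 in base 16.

0x437674

Each octal digit is 3 bits: 2=010 0=000 6=110 7=111 3=011 1=001 6=110 4=100.
Group the bits into nibbles: 0100 0011 0111 0110 0111 0100 → 437674.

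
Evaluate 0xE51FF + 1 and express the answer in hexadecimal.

The trailing 2 digits are F (max in base 16), so adding 1 cascades: they roll to 0 and the next digit up increments.

0xE5200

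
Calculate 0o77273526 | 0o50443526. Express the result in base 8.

0o77673526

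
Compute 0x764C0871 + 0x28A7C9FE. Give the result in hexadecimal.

Add column by column in base 16, right to left:
  1+E = F
  7+F = 6 carry 1
  8+9+1 = 2 carry 1
  0+C+1 = D
  C+7 = 3 carry 1
  4+A+1 = F
  6+8 = E
  7+2 = 9

0x9EF3D26F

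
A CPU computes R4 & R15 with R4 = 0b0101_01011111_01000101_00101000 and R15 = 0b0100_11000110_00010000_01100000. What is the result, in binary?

AND bit by bit (1 only where both bits are 1):
  0101010111110100010100101000
& 0100110001100001000001100000
= 0100010001100000000000100000

0b0100010001100000000000100000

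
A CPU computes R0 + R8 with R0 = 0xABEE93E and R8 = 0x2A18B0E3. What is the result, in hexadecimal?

Add column by column in base 16, right to left:
  E+3 = 1 carry 1
  3+E+1 = 2 carry 1
  9+0+1 = A
  E+B = 9 carry 1
  E+8+1 = 7 carry 1
  B+1+1 = D
  A+A = 4 carry 1
  0+2+1 = 3

0x34D79A21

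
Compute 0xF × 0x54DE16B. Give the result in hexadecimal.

Multiply each base-16 digit by 15, carrying:
  B×15 = 165 → write 5 carry 10
  6×15+10 = 100 → write 4 carry 6
  1×15+6 = 21 → write 5 carry 1
  E×15+1 = 211 → write 3 carry 13
  D×15+13 = 208 → write 0 carry 13
  4×15+13 = 73 → write 9 carry 4
  5×15+4 = 79 → write F carry 4
  remaining carry: 4

0x4F903545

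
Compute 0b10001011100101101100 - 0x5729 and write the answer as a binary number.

0x5729 = 0b101011100101001 in binary.
Subtract column by column in base 2:
  0-1 → 1 (borrow)
  0-0-1 → 1 (borrow)
  1-0-1 → 0
  1-1 → 0
  0-0 → 0
  1-1 → 0
  1-0 → 1
  0-0 → 0
  1-1 → 0
  0-1 → 1 (borrow)
  0-1-1 → 0 (borrow)
  1-0-1 → 0
  1-1 → 0
  1-0 → 1
  0-1 → 1 (borrow)
  1-0-1 → 0
  0-0 → 0
  0-0 → 0
  0-0 → 0
  1-0 → 1

0b10000110001001000011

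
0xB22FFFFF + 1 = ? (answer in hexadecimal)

0xB2300000

The trailing 5 digits are F (max in base 16), so adding 1 cascades: they roll to 0 and the next digit up increments.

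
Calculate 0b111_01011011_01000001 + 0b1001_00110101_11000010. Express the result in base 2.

0b100001001000100000011

Add column by column in base 2, right to left:
  1+0 = 1
  0+1 = 1
  0+0 = 0
  0+0 = 0
  0+0 = 0
  0+0 = 0
  1+1 = 0 carry 1
  0+1+1 = 0 carry 1
  1+1+1 = 1 carry 1
  1+0+1 = 0 carry 1
  0+1+1 = 0 carry 1
  1+0+1 = 0 carry 1
  1+1+1 = 1 carry 1
  0+1+1 = 0 carry 1
  1+0+1 = 0 carry 1
  0+0+1 = 1
  1+1 = 0 carry 1
  1+0+1 = 0 carry 1
  1+0+1 = 0 carry 1
  0+1+1 = 0 carry 1
  final carry 1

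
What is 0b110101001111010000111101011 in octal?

Group the bits in threes: 110 101 001 111 010 000 111 101 011 → 651720753.

0o651720753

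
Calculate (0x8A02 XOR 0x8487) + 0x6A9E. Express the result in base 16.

0x7923

First 0x8A02 XOR 0x8487 = 0x0E85.
Add column by column in base 16, right to left:
  5+E = 3 carry 1
  8+9+1 = 2 carry 1
  E+A+1 = 9 carry 1
  0+6+1 = 7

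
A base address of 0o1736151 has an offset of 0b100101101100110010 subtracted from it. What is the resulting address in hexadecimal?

0o1736151 = 0x7BC69 in hexadecimal.
0b100101101100110010 = 0x25B32 in hexadecimal.
Subtract column by column in base 16:
  9-2 → 7
  6-3 → 3
  C-B → 1
  B-5 → 6
  7-2 → 5

0x56137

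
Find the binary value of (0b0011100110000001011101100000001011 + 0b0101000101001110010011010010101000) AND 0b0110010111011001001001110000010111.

0b11001001000000110000010011

Add column by column in base 2, right to left:
  1+0 = 1
  1+0 = 1
  0+0 = 0
  1+1 = 0 carry 1
  0+0+1 = 1
  0+1 = 1
  0+0 = 0
  0+1 = 1
  0+0 = 0
  0+0 = 0
  0+1 = 1
  1+0 = 1
  1+1 = 0 carry 1
  0+1+1 = 0 carry 1
  1+0+1 = 0 carry 1
  1+0+1 = 0 carry 1
  1+1+1 = 1 carry 1
  0+0+1 = 1
  1+0 = 1
  0+1 = 1
  0+1 = 1
  0+1 = 1
  0+0 = 0
  0+0 = 0
  0+1 = 1
  1+0 = 1
  1+1 = 0 carry 1
  0+0+1 = 1
  0+0 = 0
  1+0 = 1
  1+1 = 0 carry 1
  1+0+1 = 0 carry 1
  0+1+1 = 0 carry 1
  final carry 1
Sum = 0b1000101011001111110000110010110011; now AND with 0b0110010111011001001001110000010111:
  1000101011001111110000110010110011
& 0110010111011001001001110000010111
= 0000000011001001000000110000010011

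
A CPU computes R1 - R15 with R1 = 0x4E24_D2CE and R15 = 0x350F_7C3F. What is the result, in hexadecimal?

0x1915568F

Subtract column by column in base 16:
  E-F → F (borrow)
  C-3-1 → 8
  2-C → 6 (borrow)
  D-7-1 → 5
  4-F → 5 (borrow)
  2-0-1 → 1
  E-5 → 9
  4-3 → 1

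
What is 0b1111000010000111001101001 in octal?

Group the bits in threes: 001 111 000 010 000 111 001 101 001 → 170207151.

0o170207151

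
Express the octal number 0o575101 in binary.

0b101111101001000001

Each octal digit is 3 bits: 5=101 7=111 5=101 1=001 0=000 1=001.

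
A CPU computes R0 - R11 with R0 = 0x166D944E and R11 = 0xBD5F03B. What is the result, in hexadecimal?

Subtract column by column in base 16:
  E-B → 3
  4-3 → 1
  4-0 → 4
  9-F → A (borrow)
  D-5-1 → 7
  6-D → 9 (borrow)
  6-B-1 → A (borrow)
  1-0-1 → 0

0xA97A413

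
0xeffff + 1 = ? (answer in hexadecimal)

0xf0000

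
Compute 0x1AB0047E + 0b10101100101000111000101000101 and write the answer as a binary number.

0b110000010001000111010111000011

0x1AB0047E = 0b11010101100000000010001111110 in binary.
Add column by column in base 2, right to left:
  0+1 = 1
  1+0 = 1
  1+1 = 0 carry 1
  1+0+1 = 0 carry 1
  1+0+1 = 0 carry 1
  1+0+1 = 0 carry 1
  1+1+1 = 1 carry 1
  0+0+1 = 1
  0+1 = 1
  0+0 = 0
  1+0 = 1
  0+0 = 0
  0+1 = 1
  0+1 = 1
  0+1 = 1
  0+0 = 0
  0+0 = 0
  0+0 = 0
  0+1 = 1
  0+0 = 0
  1+1 = 0 carry 1
  1+0+1 = 0 carry 1
  0+0+1 = 1
  1+1 = 0 carry 1
  0+1+1 = 0 carry 1
  1+0+1 = 0 carry 1
  0+1+1 = 0 carry 1
  1+0+1 = 0 carry 1
  1+1+1 = 1 carry 1
  final carry 1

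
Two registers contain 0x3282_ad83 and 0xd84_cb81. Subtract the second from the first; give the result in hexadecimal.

Subtract column by column in base 16:
  3-1 → 2
  8-8 → 0
  d-b → 2
  a-c → e (borrow)
  2-4-1 → d (borrow)
  8-8-1 → f (borrow)
  2-d-1 → 4 (borrow)
  3-0-1 → 2

0x24fde202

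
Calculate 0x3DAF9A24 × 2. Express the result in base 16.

0x7B5F3448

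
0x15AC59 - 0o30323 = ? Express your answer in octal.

0x15AC59 = 0o5326131 in octal.
Subtract column by column in base 8:
  1-3 → 6 (borrow)
  3-2-1 → 0
  1-3 → 6 (borrow)
  6-0-1 → 5
  2-3 → 7 (borrow)
  3-0-1 → 2
  5-0 → 5

0o5275606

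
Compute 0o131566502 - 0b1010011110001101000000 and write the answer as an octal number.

0b1010011110001101000000 = 0o12361500 in octal.
Subtract column by column in base 8:
  2-0 → 2
  0-0 → 0
  5-5 → 0
  6-1 → 5
  6-6 → 0
  5-3 → 2
  1-2 → 7 (borrow)
  3-1-1 → 1
  1-0 → 1

0o117205002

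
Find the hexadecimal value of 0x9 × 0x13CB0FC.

0xB2238DC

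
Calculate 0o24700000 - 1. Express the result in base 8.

0o24677777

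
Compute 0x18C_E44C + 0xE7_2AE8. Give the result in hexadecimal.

Add column by column in base 16, right to left:
  C+8 = 4 carry 1
  4+E+1 = 3 carry 1
  4+A+1 = F
  E+2 = 0 carry 1
  C+7+1 = 4 carry 1
  8+E+1 = 7 carry 1
  1+0+1 = 2

0x2740F34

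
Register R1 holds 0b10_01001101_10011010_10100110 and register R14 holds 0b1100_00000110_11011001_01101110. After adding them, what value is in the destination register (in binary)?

Add column by column in base 2, right to left:
  0+0 = 0
  1+1 = 0 carry 1
  1+1+1 = 1 carry 1
  0+1+1 = 0 carry 1
  0+0+1 = 1
  1+1 = 0 carry 1
  0+1+1 = 0 carry 1
  1+0+1 = 0 carry 1
  0+1+1 = 0 carry 1
  1+0+1 = 0 carry 1
  0+0+1 = 1
  1+1 = 0 carry 1
  1+1+1 = 1 carry 1
  0+0+1 = 1
  0+1 = 1
  1+1 = 0 carry 1
  1+0+1 = 0 carry 1
  0+1+1 = 0 carry 1
  1+1+1 = 1 carry 1
  1+0+1 = 0 carry 1
  0+0+1 = 1
  0+0 = 0
  1+0 = 1
  0+0 = 0
  0+0 = 0
  1+0 = 1
  0+1 = 1
  0+1 = 1

0b1110010101000111010000010100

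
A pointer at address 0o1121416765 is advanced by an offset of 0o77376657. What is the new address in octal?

Add column by column in base 8, right to left:
  5+7 = 4 carry 1
  6+5+1 = 4 carry 1
  7+6+1 = 6 carry 1
  6+6+1 = 5 carry 1
  1+7+1 = 1 carry 1
  4+3+1 = 0 carry 1
  1+7+1 = 1 carry 1
  2+7+1 = 2 carry 1
  1+0+1 = 2
  1+0 = 1

0o1221015644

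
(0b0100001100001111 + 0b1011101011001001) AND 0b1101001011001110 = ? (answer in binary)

Add column by column in base 2, right to left:
  1+1 = 0 carry 1
  1+0+1 = 0 carry 1
  1+0+1 = 0 carry 1
  1+1+1 = 1 carry 1
  0+0+1 = 1
  0+0 = 0
  0+1 = 1
  0+1 = 1
  1+0 = 1
  1+1 = 0 carry 1
  0+0+1 = 1
  0+1 = 1
  0+1 = 1
  0+1 = 1
  1+0 = 1
  0+1 = 1
Sum = 0b1111110111011000; now AND with 0b1101001011001110:
  1111110111011000
& 1101001011001110
= 1101000011001000

0b1101000011001000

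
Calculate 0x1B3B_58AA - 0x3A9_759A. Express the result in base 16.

0x1791E310

Subtract column by column in base 16:
  A-A → 0
  A-9 → 1
  8-5 → 3
  5-7 → E (borrow)
  B-9-1 → 1
  3-A → 9 (borrow)
  B-3-1 → 7
  1-0 → 1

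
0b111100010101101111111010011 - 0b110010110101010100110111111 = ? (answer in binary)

0b1001100000011011000010100

Subtract column by column in base 2:
  1-1 → 0
  1-1 → 0
  0-1 → 1 (borrow)
  0-1-1 → 0 (borrow)
  1-1-1 → 1 (borrow)
  0-1-1 → 0 (borrow)
  1-0-1 → 0
  1-1 → 0
  1-1 → 0
  1-0 → 1
  1-0 → 1
  1-1 → 0
  1-0 → 1
  0-1 → 1 (borrow)
  1-0-1 → 0
  1-1 → 0
  0-0 → 0
  1-1 → 0
  0-0 → 0
  1-1 → 0
  0-1 → 1 (borrow)
  0-0-1 → 1 (borrow)
  0-1-1 → 0 (borrow)
  1-0-1 → 0
  1-0 → 1
  1-1 → 0
  1-1 → 0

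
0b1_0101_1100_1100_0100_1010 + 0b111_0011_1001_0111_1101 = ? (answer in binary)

0b111010000010111000111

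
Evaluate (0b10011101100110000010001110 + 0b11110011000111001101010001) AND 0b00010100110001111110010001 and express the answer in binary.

0b10000100001001110010001

Add column by column in base 2, right to left:
  0+1 = 1
  1+0 = 1
  1+0 = 1
  1+0 = 1
  0+1 = 1
  0+0 = 0
  0+1 = 1
  1+0 = 1
  0+1 = 1
  0+1 = 1
  0+0 = 0
  0+0 = 0
  0+1 = 1
  1+1 = 0 carry 1
  1+1+1 = 1 carry 1
  0+0+1 = 1
  0+0 = 0
  1+0 = 1
  1+1 = 0 carry 1
  0+1+1 = 0 carry 1
  1+0+1 = 0 carry 1
  1+0+1 = 0 carry 1
  1+1+1 = 1 carry 1
  0+1+1 = 0 carry 1
  0+1+1 = 0 carry 1
  1+1+1 = 1 carry 1
  final carry 1
Sum = 0b110010000101101001111011111; now AND with 0b00010100110001111110010001:
  110010000101101001111011111
& 000010100110001111110010001
= 000010000100001001110010001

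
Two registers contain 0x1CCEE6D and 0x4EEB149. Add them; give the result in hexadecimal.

0x6BB9FB6

Add column by column in base 16, right to left:
  D+9 = 6 carry 1
  6+4+1 = B
  E+1 = F
  E+B = 9 carry 1
  C+E+1 = B carry 1
  C+E+1 = B carry 1
  1+4+1 = 6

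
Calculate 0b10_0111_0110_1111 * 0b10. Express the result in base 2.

0b100111011011110

Multiply each base-2 digit by 2, carrying:
  1×2 = 2 → write 0 carry 1
  1×2+1 = 3 → write 1 carry 1
  1×2+1 = 3 → write 1 carry 1
  1×2+1 = 3 → write 1 carry 1
  0×2+1 = 1 → write 1
  1×2 = 2 → write 0 carry 1
  1×2+1 = 3 → write 1 carry 1
  0×2+1 = 1 → write 1
  1×2 = 2 → write 0 carry 1
  1×2+1 = 3 → write 1 carry 1
  1×2+1 = 3 → write 1 carry 1
  0×2+1 = 1 → write 1
  0×2 = 0 → write 0
  1×2 = 2 → write 0 carry 1
  remaining carry: 1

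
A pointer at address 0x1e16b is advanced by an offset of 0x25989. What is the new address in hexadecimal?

0x43af4

Add column by column in base 16, right to left:
  b+9 = 4 carry 1
  6+8+1 = f
  1+9 = a
  e+5 = 3 carry 1
  1+2+1 = 4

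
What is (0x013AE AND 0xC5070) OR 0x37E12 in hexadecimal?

0x013AE AND 0xC5070 = 0x01020.
Then OR with 0x37E12.

0x37E32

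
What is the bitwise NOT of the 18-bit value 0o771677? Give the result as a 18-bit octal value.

0o006100

Each oct digit d becomes 7−d:
  7→0, 7→0, 1→6, 6→1, 7→0, 7→0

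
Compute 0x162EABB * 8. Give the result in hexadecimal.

0xB1755D8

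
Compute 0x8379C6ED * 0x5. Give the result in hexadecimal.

Multiply each base-16 digit by 5, carrying:
  D×5 = 65 → write 1 carry 4
  E×5+4 = 74 → write A carry 4
  6×5+4 = 34 → write 2 carry 2
  C×5+2 = 62 → write E carry 3
  9×5+3 = 48 → write 0 carry 3
  7×5+3 = 38 → write 6 carry 2
  3×5+2 = 17 → write 1 carry 1
  8×5+1 = 41 → write 9 carry 2
  remaining carry: 2

0x29160E2A1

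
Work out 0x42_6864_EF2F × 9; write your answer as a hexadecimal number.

0x255AB8C68A7

Multiply each base-16 digit by 9, carrying:
  F×9 = 135 → write 7 carry 8
  2×9+8 = 26 → write A carry 1
  F×9+1 = 136 → write 8 carry 8
  E×9+8 = 134 → write 6 carry 8
  4×9+8 = 44 → write C carry 2
  6×9+2 = 56 → write 8 carry 3
  8×9+3 = 75 → write B carry 4
  6×9+4 = 58 → write A carry 3
  2×9+3 = 21 → write 5 carry 1
  4×9+1 = 37 → write 5 carry 2
  remaining carry: 2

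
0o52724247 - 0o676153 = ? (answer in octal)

0o52026074

Subtract column by column in base 8:
  7-3 → 4
  4-5 → 7 (borrow)
  2-1-1 → 0
  4-6 → 6 (borrow)
  2-7-1 → 2 (borrow)
  7-6-1 → 0
  2-0 → 2
  5-0 → 5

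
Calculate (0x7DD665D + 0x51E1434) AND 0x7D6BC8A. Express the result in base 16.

0x4D23880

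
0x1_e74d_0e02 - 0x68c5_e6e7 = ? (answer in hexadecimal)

0x17e87271b

Subtract column by column in base 16:
  2-7 → b (borrow)
  0-e-1 → 1 (borrow)
  e-6-1 → 7
  0-e → 2 (borrow)
  d-5-1 → 7
  4-c → 8 (borrow)
  7-8-1 → e (borrow)
  e-6-1 → 7
  1-0 → 1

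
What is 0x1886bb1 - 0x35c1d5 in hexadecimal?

0x152a9dc

Subtract column by column in base 16:
  1-5 → c (borrow)
  b-d-1 → d (borrow)
  b-1-1 → 9
  6-c → a (borrow)
  8-5-1 → 2
  8-3 → 5
  1-0 → 1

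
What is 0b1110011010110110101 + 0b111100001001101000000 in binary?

0b1001010100100011110101

Add column by column in base 2, right to left:
  1+0 = 1
  0+0 = 0
  1+0 = 1
  0+0 = 0
  1+0 = 1
  1+0 = 1
  0+1 = 1
  1+0 = 1
  1+1 = 0 carry 1
  0+1+1 = 0 carry 1
  1+0+1 = 0 carry 1
  0+0+1 = 1
  1+1 = 0 carry 1
  1+0+1 = 0 carry 1
  0+0+1 = 1
  0+0 = 0
  1+0 = 1
  1+1 = 0 carry 1
  1+1+1 = 1 carry 1
  0+1+1 = 0 carry 1
  0+1+1 = 0 carry 1
  final carry 1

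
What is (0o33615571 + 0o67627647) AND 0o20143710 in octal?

Add column by column in base 8, right to left:
  1+7 = 0 carry 1
  7+4+1 = 4 carry 1
  5+6+1 = 4 carry 1
  5+7+1 = 5 carry 1
  1+2+1 = 4
  6+6 = 4 carry 1
  3+7+1 = 3 carry 1
  3+6+1 = 2 carry 1
  final carry 1
Sum = 0o123445440; now AND with 0o20143710:
  1&0=0, 2&2=2, 3&0=0, 4&1=0, 4&4=4, 5&3=1, 4&7=4, 4&1=0, 0&0=0

0o20041400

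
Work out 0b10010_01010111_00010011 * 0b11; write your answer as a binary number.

0b1101110000010100111001

Multiply each base-2 digit by 3, carrying:
  1×3 = 3 → write 1 carry 1
  1×3+1 = 4 → write 0 carry 2
  0×3+2 = 2 → write 0 carry 1
  0×3+1 = 1 → write 1
  1×3 = 3 → write 1 carry 1
  0×3+1 = 1 → write 1
  0×3 = 0 → write 0
  0×3 = 0 → write 0
  1×3 = 3 → write 1 carry 1
  1×3+1 = 4 → write 0 carry 2
  1×3+2 = 5 → write 1 carry 2
  0×3+2 = 2 → write 0 carry 1
  1×3+1 = 4 → write 0 carry 2
  0×3+2 = 2 → write 0 carry 1
  1×3+1 = 4 → write 0 carry 2
  0×3+2 = 2 → write 0 carry 1
  0×3+1 = 1 → write 1
  1×3 = 3 → write 1 carry 1
  0×3+1 = 1 → write 1
  0×3 = 0 → write 0
  1×3 = 3 → write 1 carry 1
  remaining carry: 1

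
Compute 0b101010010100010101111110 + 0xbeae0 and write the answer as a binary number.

0xbeae0 = 0b10111110101011100000 in binary.
Add column by column in base 2, right to left:
  0+0 = 0
  1+0 = 1
  1+0 = 1
  1+0 = 1
  1+0 = 1
  1+1 = 0 carry 1
  1+1+1 = 1 carry 1
  0+1+1 = 0 carry 1
  1+0+1 = 0 carry 1
  0+1+1 = 0 carry 1
  1+0+1 = 0 carry 1
  0+1+1 = 0 carry 1
  0+0+1 = 1
  0+1 = 1
  1+1 = 0 carry 1
  0+1+1 = 0 carry 1
  1+1+1 = 1 carry 1
  0+1+1 = 0 carry 1
  0+0+1 = 1
  1+1 = 0 carry 1
  0+0+1 = 1
  1+0 = 1
  0+0 = 0
  1+0 = 1

0b101101010011000001011110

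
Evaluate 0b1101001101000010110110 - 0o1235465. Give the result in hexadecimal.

0b1101001101000010110110 = 0x34d0b6 in hexadecimal.
0o1235465 = 0x53b35 in hexadecimal.
Subtract column by column in base 16:
  6-5 → 1
  b-3 → 8
  0-b → 5 (borrow)
  d-3-1 → 9
  4-5 → f (borrow)
  3-0-1 → 2

0x2f9581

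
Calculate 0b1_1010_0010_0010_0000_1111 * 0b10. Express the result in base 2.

Multiply each base-2 digit by 2, carrying:
  1×2 = 2 → write 0 carry 1
  1×2+1 = 3 → write 1 carry 1
  1×2+1 = 3 → write 1 carry 1
  1×2+1 = 3 → write 1 carry 1
  0×2+1 = 1 → write 1
  0×2 = 0 → write 0
  0×2 = 0 → write 0
  0×2 = 0 → write 0
  0×2 = 0 → write 0
  1×2 = 2 → write 0 carry 1
  0×2+1 = 1 → write 1
  0×2 = 0 → write 0
  0×2 = 0 → write 0
  1×2 = 2 → write 0 carry 1
  0×2+1 = 1 → write 1
  0×2 = 0 → write 0
  0×2 = 0 → write 0
  1×2 = 2 → write 0 carry 1
  0×2+1 = 1 → write 1
  1×2 = 2 → write 0 carry 1
  1×2+1 = 3 → write 1 carry 1
  remaining carry: 1

0b1101000100010000011110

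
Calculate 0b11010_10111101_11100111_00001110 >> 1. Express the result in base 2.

Right shift by 1: drop the 1 least-significant bit.

0b1101010111101111001110000111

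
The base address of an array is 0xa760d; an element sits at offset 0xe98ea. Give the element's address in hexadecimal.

0x190ef7

Add column by column in base 16, right to left:
  d+a = 7 carry 1
  0+e+1 = f
  6+8 = e
  7+9 = 0 carry 1
  a+e+1 = 9 carry 1
  final carry 1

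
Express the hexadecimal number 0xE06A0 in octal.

0o3403240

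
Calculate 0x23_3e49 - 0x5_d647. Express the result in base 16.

Subtract column by column in base 16:
  9-7 → 2
  4-4 → 0
  e-6 → 8
  3-d → 6 (borrow)
  3-5-1 → d (borrow)
  2-0-1 → 1

0x1d6802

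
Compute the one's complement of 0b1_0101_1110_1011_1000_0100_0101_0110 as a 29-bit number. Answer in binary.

Invert each bit: 10101111010111000010001010110 → 01010000101000111101110101001.

0b01010000101000111101110101001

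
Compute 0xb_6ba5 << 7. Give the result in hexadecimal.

0x5b5d280

7 bits is not a whole number of base-16 digits; in binary: 10110110101110100101 << 7 = 101101101011101001010000000.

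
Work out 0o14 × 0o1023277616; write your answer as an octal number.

Multiply each base-8 digit by 12, carrying:
  6×12 = 72 → write 0 carry 9
  1×12+9 = 21 → write 5 carry 2
  6×12+2 = 74 → write 2 carry 9
  7×12+9 = 93 → write 5 carry 11
  7×12+11 = 95 → write 7 carry 11
  2×12+11 = 35 → write 3 carry 4
  3×12+4 = 40 → write 0 carry 5
  2×12+5 = 29 → write 5 carry 3
  0×12+3 = 3 → write 3
  1×12 = 12 → write 4 carry 1
  remaining carry: 1

0o14350375250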